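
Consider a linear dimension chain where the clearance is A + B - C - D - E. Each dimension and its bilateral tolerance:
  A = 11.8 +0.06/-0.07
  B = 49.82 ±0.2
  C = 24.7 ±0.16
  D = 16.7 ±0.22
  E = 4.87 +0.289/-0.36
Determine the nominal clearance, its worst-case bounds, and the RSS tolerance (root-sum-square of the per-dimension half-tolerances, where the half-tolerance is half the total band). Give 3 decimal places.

Stack each dimension's contribution:
  +A: nom +11.800 → Σnom=11.800; wc +0.060/-0.070 → slack +0.060/-0.070; half-tol=0.065, Σhalf²=0.004225
  +B: nom +49.820 → Σnom=61.620; wc +0.200/-0.200 → slack +0.260/-0.270; half-tol=0.200, Σhalf²=0.044225
  -C: nom -24.700 → Σnom=36.920; wc +0.160/-0.160 → slack +0.420/-0.430; half-tol=0.160, Σhalf²=0.069825
  -D: nom -16.700 → Σnom=20.220; wc +0.220/-0.220 → slack +0.640/-0.650; half-tol=0.220, Σhalf²=0.118225
  -E: nom -4.870 → Σnom=15.350; wc +0.360/-0.289 → slack +1.000/-0.939; half-tol=0.325, Σhalf²=0.223525
Nominal = 15.350. Worst-case = [15.350 - 0.939, 15.350 + 1.000] = [14.411, 16.350]. RSS = √0.223525 = 0.473.

nominal=15.350 wc=[14.411,16.350] rss=0.473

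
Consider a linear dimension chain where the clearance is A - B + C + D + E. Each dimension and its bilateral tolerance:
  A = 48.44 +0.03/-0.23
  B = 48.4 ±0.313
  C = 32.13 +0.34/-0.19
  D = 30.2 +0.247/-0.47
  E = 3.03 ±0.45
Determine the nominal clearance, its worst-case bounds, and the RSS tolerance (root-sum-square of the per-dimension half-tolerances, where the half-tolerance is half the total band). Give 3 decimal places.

Stack each dimension's contribution:
  +A: nom +48.440 → Σnom=48.440; wc +0.030/-0.230 → slack +0.030/-0.230; half-tol=0.130, Σhalf²=0.016900
  -B: nom -48.400 → Σnom=0.040; wc +0.313/-0.313 → slack +0.343/-0.543; half-tol=0.313, Σhalf²=0.114869
  +C: nom +32.130 → Σnom=32.170; wc +0.340/-0.190 → slack +0.683/-0.733; half-tol=0.265, Σhalf²=0.185094
  +D: nom +30.200 → Σnom=62.370; wc +0.247/-0.470 → slack +0.930/-1.203; half-tol=0.358, Σhalf²=0.313616
  +E: nom +3.030 → Σnom=65.400; wc +0.450/-0.450 → slack +1.380/-1.653; half-tol=0.450, Σhalf²=0.516116
Nominal = 65.400. Worst-case = [65.400 - 1.653, 65.400 + 1.380] = [63.747, 66.780]. RSS = √0.516116 = 0.718.

nominal=65.400 wc=[63.747,66.780] rss=0.718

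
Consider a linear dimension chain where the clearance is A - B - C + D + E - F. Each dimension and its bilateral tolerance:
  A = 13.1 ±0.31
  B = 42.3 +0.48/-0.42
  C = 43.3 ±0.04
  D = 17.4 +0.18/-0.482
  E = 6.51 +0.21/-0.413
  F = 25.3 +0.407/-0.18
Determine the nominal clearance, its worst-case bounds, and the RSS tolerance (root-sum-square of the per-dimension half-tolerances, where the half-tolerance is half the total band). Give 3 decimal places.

nominal=-73.890 wc=[-76.022,-72.550] rss=0.770

Stack each dimension's contribution:
  +A: nom +13.100 → Σnom=13.100; wc +0.310/-0.310 → slack +0.310/-0.310; half-tol=0.310, Σhalf²=0.096100
  -B: nom -42.300 → Σnom=-29.200; wc +0.420/-0.480 → slack +0.730/-0.790; half-tol=0.450, Σhalf²=0.298600
  -C: nom -43.300 → Σnom=-72.500; wc +0.040/-0.040 → slack +0.770/-0.830; half-tol=0.040, Σhalf²=0.300200
  +D: nom +17.400 → Σnom=-55.100; wc +0.180/-0.482 → slack +0.950/-1.312; half-tol=0.331, Σhalf²=0.409761
  +E: nom +6.510 → Σnom=-48.590; wc +0.210/-0.413 → slack +1.160/-1.725; half-tol=0.311, Σhalf²=0.506793
  -F: nom -25.300 → Σnom=-73.890; wc +0.180/-0.407 → slack +1.340/-2.132; half-tol=0.293, Σhalf²=0.592935
Nominal = -73.890. Worst-case = [-73.890 - 2.132, -73.890 + 1.340] = [-76.022, -72.550]. RSS = √0.592935 = 0.770.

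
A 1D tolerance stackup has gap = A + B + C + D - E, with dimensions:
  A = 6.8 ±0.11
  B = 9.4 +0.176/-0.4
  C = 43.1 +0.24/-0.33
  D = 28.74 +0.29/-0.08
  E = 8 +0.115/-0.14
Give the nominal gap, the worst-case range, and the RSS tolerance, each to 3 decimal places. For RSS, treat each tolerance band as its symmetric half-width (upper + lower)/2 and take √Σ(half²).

Stack each dimension's contribution:
  +A: nom +6.800 → Σnom=6.800; wc +0.110/-0.110 → slack +0.110/-0.110; half-tol=0.110, Σhalf²=0.012100
  +B: nom +9.400 → Σnom=16.200; wc +0.176/-0.400 → slack +0.286/-0.510; half-tol=0.288, Σhalf²=0.095044
  +C: nom +43.100 → Σnom=59.300; wc +0.240/-0.330 → slack +0.526/-0.840; half-tol=0.285, Σhalf²=0.176269
  +D: nom +28.740 → Σnom=88.040; wc +0.290/-0.080 → slack +0.816/-0.920; half-tol=0.185, Σhalf²=0.210494
  -E: nom -8.000 → Σnom=80.040; wc +0.140/-0.115 → slack +0.956/-1.035; half-tol=0.128, Σhalf²=0.226750
Nominal = 80.040. Worst-case = [80.040 - 1.035, 80.040 + 0.956] = [79.005, 80.996]. RSS = √0.226750 = 0.476.

nominal=80.040 wc=[79.005,80.996] rss=0.476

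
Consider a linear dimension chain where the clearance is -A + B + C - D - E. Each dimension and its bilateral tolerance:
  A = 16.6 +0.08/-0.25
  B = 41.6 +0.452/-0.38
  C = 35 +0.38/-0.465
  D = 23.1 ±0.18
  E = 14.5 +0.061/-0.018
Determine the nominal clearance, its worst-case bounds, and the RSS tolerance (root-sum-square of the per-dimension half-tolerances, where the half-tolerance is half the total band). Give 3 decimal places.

nominal=22.400 wc=[21.234,23.680] rss=0.642

Stack each dimension's contribution:
  -A: nom -16.600 → Σnom=-16.600; wc +0.250/-0.080 → slack +0.250/-0.080; half-tol=0.165, Σhalf²=0.027225
  +B: nom +41.600 → Σnom=25.000; wc +0.452/-0.380 → slack +0.702/-0.460; half-tol=0.416, Σhalf²=0.200281
  +C: nom +35.000 → Σnom=60.000; wc +0.380/-0.465 → slack +1.082/-0.925; half-tol=0.422, Σhalf²=0.378787
  -D: nom -23.100 → Σnom=36.900; wc +0.180/-0.180 → slack +1.262/-1.105; half-tol=0.180, Σhalf²=0.411187
  -E: nom -14.500 → Σnom=22.400; wc +0.018/-0.061 → slack +1.280/-1.166; half-tol=0.040, Σhalf²=0.412747
Nominal = 22.400. Worst-case = [22.400 - 1.166, 22.400 + 1.280] = [21.234, 23.680]. RSS = √0.412747 = 0.642.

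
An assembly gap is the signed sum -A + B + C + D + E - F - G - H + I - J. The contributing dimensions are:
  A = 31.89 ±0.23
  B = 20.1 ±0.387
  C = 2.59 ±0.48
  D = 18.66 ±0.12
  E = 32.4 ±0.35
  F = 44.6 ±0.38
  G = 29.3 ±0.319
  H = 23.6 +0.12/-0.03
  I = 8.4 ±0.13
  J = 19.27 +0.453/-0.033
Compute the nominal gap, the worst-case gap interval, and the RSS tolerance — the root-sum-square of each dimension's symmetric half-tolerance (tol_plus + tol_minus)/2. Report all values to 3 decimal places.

nominal=-66.510 wc=[-69.479,-64.051] rss=0.947

Stack each dimension's contribution:
  -A: nom -31.890 → Σnom=-31.890; wc +0.230/-0.230 → slack +0.230/-0.230; half-tol=0.230, Σhalf²=0.052900
  +B: nom +20.100 → Σnom=-11.790; wc +0.387/-0.387 → slack +0.617/-0.617; half-tol=0.387, Σhalf²=0.202669
  +C: nom +2.590 → Σnom=-9.200; wc +0.480/-0.480 → slack +1.097/-1.097; half-tol=0.480, Σhalf²=0.433069
  +D: nom +18.660 → Σnom=9.460; wc +0.120/-0.120 → slack +1.217/-1.217; half-tol=0.120, Σhalf²=0.447469
  +E: nom +32.400 → Σnom=41.860; wc +0.350/-0.350 → slack +1.567/-1.567; half-tol=0.350, Σhalf²=0.569969
  -F: nom -44.600 → Σnom=-2.740; wc +0.380/-0.380 → slack +1.947/-1.947; half-tol=0.380, Σhalf²=0.714369
  -G: nom -29.300 → Σnom=-32.040; wc +0.319/-0.319 → slack +2.266/-2.266; half-tol=0.319, Σhalf²=0.816130
  -H: nom -23.600 → Σnom=-55.640; wc +0.030/-0.120 → slack +2.296/-2.386; half-tol=0.075, Σhalf²=0.821755
  +I: nom +8.400 → Σnom=-47.240; wc +0.130/-0.130 → slack +2.426/-2.516; half-tol=0.130, Σhalf²=0.838655
  -J: nom -19.270 → Σnom=-66.510; wc +0.033/-0.453 → slack +2.459/-2.969; half-tol=0.243, Σhalf²=0.897704
Nominal = -66.510. Worst-case = [-66.510 - 2.969, -66.510 + 2.459] = [-69.479, -64.051]. RSS = √0.897704 = 0.947.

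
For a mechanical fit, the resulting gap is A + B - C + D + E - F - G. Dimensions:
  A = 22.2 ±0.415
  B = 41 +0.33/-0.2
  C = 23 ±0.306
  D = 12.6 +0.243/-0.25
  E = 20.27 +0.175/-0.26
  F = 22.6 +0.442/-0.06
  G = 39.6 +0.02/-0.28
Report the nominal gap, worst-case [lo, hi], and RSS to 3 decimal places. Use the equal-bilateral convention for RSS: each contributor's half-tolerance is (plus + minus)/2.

Stack each dimension's contribution:
  +A: nom +22.200 → Σnom=22.200; wc +0.415/-0.415 → slack +0.415/-0.415; half-tol=0.415, Σhalf²=0.172225
  +B: nom +41.000 → Σnom=63.200; wc +0.330/-0.200 → slack +0.745/-0.615; half-tol=0.265, Σhalf²=0.242450
  -C: nom -23.000 → Σnom=40.200; wc +0.306/-0.306 → slack +1.051/-0.921; half-tol=0.306, Σhalf²=0.336086
  +D: nom +12.600 → Σnom=52.800; wc +0.243/-0.250 → slack +1.294/-1.171; half-tol=0.246, Σhalf²=0.396848
  +E: nom +20.270 → Σnom=73.070; wc +0.175/-0.260 → slack +1.469/-1.431; half-tol=0.217, Σhalf²=0.444155
  -F: nom -22.600 → Σnom=50.470; wc +0.060/-0.442 → slack +1.529/-1.873; half-tol=0.251, Σhalf²=0.507155
  -G: nom -39.600 → Σnom=10.870; wc +0.280/-0.020 → slack +1.809/-1.893; half-tol=0.150, Σhalf²=0.529655
Nominal = 10.870. Worst-case = [10.870 - 1.893, 10.870 + 1.809] = [8.977, 12.679]. RSS = √0.529655 = 0.728.

nominal=10.870 wc=[8.977,12.679] rss=0.728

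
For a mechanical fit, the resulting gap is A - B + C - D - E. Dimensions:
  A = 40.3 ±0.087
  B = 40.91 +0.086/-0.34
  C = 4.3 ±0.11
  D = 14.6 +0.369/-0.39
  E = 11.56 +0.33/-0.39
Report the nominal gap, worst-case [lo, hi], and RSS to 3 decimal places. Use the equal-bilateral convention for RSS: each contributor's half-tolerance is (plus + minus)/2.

Stack each dimension's contribution:
  +A: nom +40.300 → Σnom=40.300; wc +0.087/-0.087 → slack +0.087/-0.087; half-tol=0.087, Σhalf²=0.007569
  -B: nom -40.910 → Σnom=-0.610; wc +0.340/-0.086 → slack +0.427/-0.173; half-tol=0.213, Σhalf²=0.052938
  +C: nom +4.300 → Σnom=3.690; wc +0.110/-0.110 → slack +0.537/-0.283; half-tol=0.110, Σhalf²=0.065038
  -D: nom -14.600 → Σnom=-10.910; wc +0.390/-0.369 → slack +0.927/-0.652; half-tol=0.380, Σhalf²=0.209058
  -E: nom -11.560 → Σnom=-22.470; wc +0.390/-0.330 → slack +1.317/-0.982; half-tol=0.360, Σhalf²=0.338658
Nominal = -22.470. Worst-case = [-22.470 - 0.982, -22.470 + 1.317] = [-23.452, -21.153]. RSS = √0.338658 = 0.582.

nominal=-22.470 wc=[-23.452,-21.153] rss=0.582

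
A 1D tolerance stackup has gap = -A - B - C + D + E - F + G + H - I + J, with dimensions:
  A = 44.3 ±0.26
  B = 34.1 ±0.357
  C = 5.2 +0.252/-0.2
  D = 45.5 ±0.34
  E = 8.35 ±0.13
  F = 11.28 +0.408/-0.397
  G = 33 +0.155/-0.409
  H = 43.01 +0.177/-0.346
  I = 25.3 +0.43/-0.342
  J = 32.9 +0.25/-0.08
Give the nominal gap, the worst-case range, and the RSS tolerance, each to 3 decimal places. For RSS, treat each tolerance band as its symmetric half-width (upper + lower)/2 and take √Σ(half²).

nominal=42.580 wc=[39.568,45.188] rss=0.930

Stack each dimension's contribution:
  -A: nom -44.300 → Σnom=-44.300; wc +0.260/-0.260 → slack +0.260/-0.260; half-tol=0.260, Σhalf²=0.067600
  -B: nom -34.100 → Σnom=-78.400; wc +0.357/-0.357 → slack +0.617/-0.617; half-tol=0.357, Σhalf²=0.195049
  -C: nom -5.200 → Σnom=-83.600; wc +0.200/-0.252 → slack +0.817/-0.869; half-tol=0.226, Σhalf²=0.246125
  +D: nom +45.500 → Σnom=-38.100; wc +0.340/-0.340 → slack +1.157/-1.209; half-tol=0.340, Σhalf²=0.361725
  +E: nom +8.350 → Σnom=-29.750; wc +0.130/-0.130 → slack +1.287/-1.339; half-tol=0.130, Σhalf²=0.378625
  -F: nom -11.280 → Σnom=-41.030; wc +0.397/-0.408 → slack +1.684/-1.747; half-tol=0.402, Σhalf²=0.540631
  +G: nom +33.000 → Σnom=-8.030; wc +0.155/-0.409 → slack +1.839/-2.156; half-tol=0.282, Σhalf²=0.620155
  +H: nom +43.010 → Σnom=34.980; wc +0.177/-0.346 → slack +2.016/-2.502; half-tol=0.261, Σhalf²=0.688538
  -I: nom -25.300 → Σnom=9.680; wc +0.342/-0.430 → slack +2.358/-2.932; half-tol=0.386, Σhalf²=0.837534
  +J: nom +32.900 → Σnom=42.580; wc +0.250/-0.080 → slack +2.608/-3.012; half-tol=0.165, Σhalf²=0.864759
Nominal = 42.580. Worst-case = [42.580 - 3.012, 42.580 + 2.608] = [39.568, 45.188]. RSS = √0.864759 = 0.930.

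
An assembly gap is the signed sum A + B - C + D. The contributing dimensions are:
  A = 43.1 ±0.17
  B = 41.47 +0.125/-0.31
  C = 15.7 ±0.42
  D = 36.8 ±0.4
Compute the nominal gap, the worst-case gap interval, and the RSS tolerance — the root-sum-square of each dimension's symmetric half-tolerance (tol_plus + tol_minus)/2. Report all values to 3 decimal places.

Stack each dimension's contribution:
  +A: nom +43.100 → Σnom=43.100; wc +0.170/-0.170 → slack +0.170/-0.170; half-tol=0.170, Σhalf²=0.028900
  +B: nom +41.470 → Σnom=84.570; wc +0.125/-0.310 → slack +0.295/-0.480; half-tol=0.217, Σhalf²=0.076206
  -C: nom -15.700 → Σnom=68.870; wc +0.420/-0.420 → slack +0.715/-0.900; half-tol=0.420, Σhalf²=0.252606
  +D: nom +36.800 → Σnom=105.670; wc +0.400/-0.400 → slack +1.115/-1.300; half-tol=0.400, Σhalf²=0.412606
Nominal = 105.670. Worst-case = [105.670 - 1.300, 105.670 + 1.115] = [104.370, 106.785]. RSS = √0.412606 = 0.642.

nominal=105.670 wc=[104.370,106.785] rss=0.642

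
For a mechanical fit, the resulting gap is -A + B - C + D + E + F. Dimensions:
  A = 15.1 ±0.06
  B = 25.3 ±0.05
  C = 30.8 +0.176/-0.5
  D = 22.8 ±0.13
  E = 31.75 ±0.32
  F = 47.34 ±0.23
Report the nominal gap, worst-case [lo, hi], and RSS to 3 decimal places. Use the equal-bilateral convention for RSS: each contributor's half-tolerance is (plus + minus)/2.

Stack each dimension's contribution:
  -A: nom -15.100 → Σnom=-15.100; wc +0.060/-0.060 → slack +0.060/-0.060; half-tol=0.060, Σhalf²=0.003600
  +B: nom +25.300 → Σnom=10.200; wc +0.050/-0.050 → slack +0.110/-0.110; half-tol=0.050, Σhalf²=0.006100
  -C: nom -30.800 → Σnom=-20.600; wc +0.500/-0.176 → slack +0.610/-0.286; half-tol=0.338, Σhalf²=0.120344
  +D: nom +22.800 → Σnom=2.200; wc +0.130/-0.130 → slack +0.740/-0.416; half-tol=0.130, Σhalf²=0.137244
  +E: nom +31.750 → Σnom=33.950; wc +0.320/-0.320 → slack +1.060/-0.736; half-tol=0.320, Σhalf²=0.239644
  +F: nom +47.340 → Σnom=81.290; wc +0.230/-0.230 → slack +1.290/-0.966; half-tol=0.230, Σhalf²=0.292544
Nominal = 81.290. Worst-case = [81.290 - 0.966, 81.290 + 1.290] = [80.324, 82.580]. RSS = √0.292544 = 0.541.

nominal=81.290 wc=[80.324,82.580] rss=0.541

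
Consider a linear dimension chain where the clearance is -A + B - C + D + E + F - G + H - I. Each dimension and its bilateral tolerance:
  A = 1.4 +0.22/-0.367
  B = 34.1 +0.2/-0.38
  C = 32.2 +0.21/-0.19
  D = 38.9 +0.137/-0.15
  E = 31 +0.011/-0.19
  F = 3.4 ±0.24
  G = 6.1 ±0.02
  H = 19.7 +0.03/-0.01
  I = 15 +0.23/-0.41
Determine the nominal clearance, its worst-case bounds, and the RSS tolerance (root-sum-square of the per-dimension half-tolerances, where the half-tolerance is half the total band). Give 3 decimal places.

nominal=72.400 wc=[70.750,74.005] rss=0.634

Stack each dimension's contribution:
  -A: nom -1.400 → Σnom=-1.400; wc +0.367/-0.220 → slack +0.367/-0.220; half-tol=0.293, Σhalf²=0.086142
  +B: nom +34.100 → Σnom=32.700; wc +0.200/-0.380 → slack +0.567/-0.600; half-tol=0.290, Σhalf²=0.170242
  -C: nom -32.200 → Σnom=0.500; wc +0.190/-0.210 → slack +0.757/-0.810; half-tol=0.200, Σhalf²=0.210242
  +D: nom +38.900 → Σnom=39.400; wc +0.137/-0.150 → slack +0.894/-0.960; half-tol=0.144, Σhalf²=0.230835
  +E: nom +31.000 → Σnom=70.400; wc +0.011/-0.190 → slack +0.905/-1.150; half-tol=0.101, Σhalf²=0.240935
  +F: nom +3.400 → Σnom=73.800; wc +0.240/-0.240 → slack +1.145/-1.390; half-tol=0.240, Σhalf²=0.298535
  -G: nom -6.100 → Σnom=67.700; wc +0.020/-0.020 → slack +1.165/-1.410; half-tol=0.020, Σhalf²=0.298935
  +H: nom +19.700 → Σnom=87.400; wc +0.030/-0.010 → slack +1.195/-1.420; half-tol=0.020, Σhalf²=0.299335
  -I: nom -15.000 → Σnom=72.400; wc +0.410/-0.230 → slack +1.605/-1.650; half-tol=0.320, Σhalf²=0.401735
Nominal = 72.400. Worst-case = [72.400 - 1.650, 72.400 + 1.605] = [70.750, 74.005]. RSS = √0.401735 = 0.634.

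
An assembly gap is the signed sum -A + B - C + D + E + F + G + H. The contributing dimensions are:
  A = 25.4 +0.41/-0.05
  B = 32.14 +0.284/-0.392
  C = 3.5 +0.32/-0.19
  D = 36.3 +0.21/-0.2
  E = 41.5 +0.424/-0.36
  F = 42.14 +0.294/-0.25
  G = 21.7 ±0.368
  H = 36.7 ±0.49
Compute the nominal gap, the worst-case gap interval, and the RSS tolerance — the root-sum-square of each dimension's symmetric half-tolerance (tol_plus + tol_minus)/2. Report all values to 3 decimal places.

Stack each dimension's contribution:
  -A: nom -25.400 → Σnom=-25.400; wc +0.050/-0.410 → slack +0.050/-0.410; half-tol=0.230, Σhalf²=0.052900
  +B: nom +32.140 → Σnom=6.740; wc +0.284/-0.392 → slack +0.334/-0.802; half-tol=0.338, Σhalf²=0.167144
  -C: nom -3.500 → Σnom=3.240; wc +0.190/-0.320 → slack +0.524/-1.122; half-tol=0.255, Σhalf²=0.232169
  +D: nom +36.300 → Σnom=39.540; wc +0.210/-0.200 → slack +0.734/-1.322; half-tol=0.205, Σhalf²=0.274194
  +E: nom +41.500 → Σnom=81.040; wc +0.424/-0.360 → slack +1.158/-1.682; half-tol=0.392, Σhalf²=0.427858
  +F: nom +42.140 → Σnom=123.180; wc +0.294/-0.250 → slack +1.452/-1.932; half-tol=0.272, Σhalf²=0.501842
  +G: nom +21.700 → Σnom=144.880; wc +0.368/-0.368 → slack +1.820/-2.300; half-tol=0.368, Σhalf²=0.637266
  +H: nom +36.700 → Σnom=181.580; wc +0.490/-0.490 → slack +2.310/-2.790; half-tol=0.490, Σhalf²=0.877366
Nominal = 181.580. Worst-case = [181.580 - 2.790, 181.580 + 2.310] = [178.790, 183.890]. RSS = √0.877366 = 0.937.

nominal=181.580 wc=[178.790,183.890] rss=0.937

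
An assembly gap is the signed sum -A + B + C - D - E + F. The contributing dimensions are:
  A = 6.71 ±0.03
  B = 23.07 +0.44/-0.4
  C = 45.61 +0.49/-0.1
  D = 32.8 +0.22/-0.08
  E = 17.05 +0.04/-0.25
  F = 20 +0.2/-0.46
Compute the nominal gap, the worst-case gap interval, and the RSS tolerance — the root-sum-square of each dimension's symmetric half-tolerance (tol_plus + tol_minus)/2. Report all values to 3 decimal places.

Stack each dimension's contribution:
  -A: nom -6.710 → Σnom=-6.710; wc +0.030/-0.030 → slack +0.030/-0.030; half-tol=0.030, Σhalf²=0.000900
  +B: nom +23.070 → Σnom=16.360; wc +0.440/-0.400 → slack +0.470/-0.430; half-tol=0.420, Σhalf²=0.177300
  +C: nom +45.610 → Σnom=61.970; wc +0.490/-0.100 → slack +0.960/-0.530; half-tol=0.295, Σhalf²=0.264325
  -D: nom -32.800 → Σnom=29.170; wc +0.080/-0.220 → slack +1.040/-0.750; half-tol=0.150, Σhalf²=0.286825
  -E: nom -17.050 → Σnom=12.120; wc +0.250/-0.040 → slack +1.290/-0.790; half-tol=0.145, Σhalf²=0.307850
  +F: nom +20.000 → Σnom=32.120; wc +0.200/-0.460 → slack +1.490/-1.250; half-tol=0.330, Σhalf²=0.416750
Nominal = 32.120. Worst-case = [32.120 - 1.250, 32.120 + 1.490] = [30.870, 33.610]. RSS = √0.416750 = 0.646.

nominal=32.120 wc=[30.870,33.610] rss=0.646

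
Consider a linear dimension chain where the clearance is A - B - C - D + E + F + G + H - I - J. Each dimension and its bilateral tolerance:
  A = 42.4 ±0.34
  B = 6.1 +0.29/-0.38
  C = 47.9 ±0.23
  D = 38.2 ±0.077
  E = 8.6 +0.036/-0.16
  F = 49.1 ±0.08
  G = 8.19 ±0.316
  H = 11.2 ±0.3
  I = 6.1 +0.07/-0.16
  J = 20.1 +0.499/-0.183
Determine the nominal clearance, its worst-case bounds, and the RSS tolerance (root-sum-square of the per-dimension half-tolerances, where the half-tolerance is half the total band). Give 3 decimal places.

Stack each dimension's contribution:
  +A: nom +42.400 → Σnom=42.400; wc +0.340/-0.340 → slack +0.340/-0.340; half-tol=0.340, Σhalf²=0.115600
  -B: nom -6.100 → Σnom=36.300; wc +0.380/-0.290 → slack +0.720/-0.630; half-tol=0.335, Σhalf²=0.227825
  -C: nom -47.900 → Σnom=-11.600; wc +0.230/-0.230 → slack +0.950/-0.860; half-tol=0.230, Σhalf²=0.280725
  -D: nom -38.200 → Σnom=-49.800; wc +0.077/-0.077 → slack +1.027/-0.937; half-tol=0.077, Σhalf²=0.286654
  +E: nom +8.600 → Σnom=-41.200; wc +0.036/-0.160 → slack +1.063/-1.097; half-tol=0.098, Σhalf²=0.296258
  +F: nom +49.100 → Σnom=7.900; wc +0.080/-0.080 → slack +1.143/-1.177; half-tol=0.080, Σhalf²=0.302658
  +G: nom +8.190 → Σnom=16.090; wc +0.316/-0.316 → slack +1.459/-1.493; half-tol=0.316, Σhalf²=0.402514
  +H: nom +11.200 → Σnom=27.290; wc +0.300/-0.300 → slack +1.759/-1.793; half-tol=0.300, Σhalf²=0.492514
  -I: nom -6.100 → Σnom=21.190; wc +0.160/-0.070 → slack +1.919/-1.863; half-tol=0.115, Σhalf²=0.505739
  -J: nom -20.100 → Σnom=1.090; wc +0.183/-0.499 → slack +2.102/-2.362; half-tol=0.341, Σhalf²=0.622020
Nominal = 1.090. Worst-case = [1.090 - 2.362, 1.090 + 2.102] = [-1.272, 3.192]. RSS = √0.622020 = 0.789.

nominal=1.090 wc=[-1.272,3.192] rss=0.789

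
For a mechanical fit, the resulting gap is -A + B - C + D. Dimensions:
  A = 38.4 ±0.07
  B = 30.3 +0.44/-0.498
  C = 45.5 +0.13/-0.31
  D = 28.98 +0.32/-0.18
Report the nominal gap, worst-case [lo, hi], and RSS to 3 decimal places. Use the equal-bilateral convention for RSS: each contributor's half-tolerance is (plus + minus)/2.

Stack each dimension's contribution:
  -A: nom -38.400 → Σnom=-38.400; wc +0.070/-0.070 → slack +0.070/-0.070; half-tol=0.070, Σhalf²=0.004900
  +B: nom +30.300 → Σnom=-8.100; wc +0.440/-0.498 → slack +0.510/-0.568; half-tol=0.469, Σhalf²=0.224861
  -C: nom -45.500 → Σnom=-53.600; wc +0.310/-0.130 → slack +0.820/-0.698; half-tol=0.220, Σhalf²=0.273261
  +D: nom +28.980 → Σnom=-24.620; wc +0.320/-0.180 → slack +1.140/-0.878; half-tol=0.250, Σhalf²=0.335761
Nominal = -24.620. Worst-case = [-24.620 - 0.878, -24.620 + 1.140] = [-25.498, -23.480]. RSS = √0.335761 = 0.579.

nominal=-24.620 wc=[-25.498,-23.480] rss=0.579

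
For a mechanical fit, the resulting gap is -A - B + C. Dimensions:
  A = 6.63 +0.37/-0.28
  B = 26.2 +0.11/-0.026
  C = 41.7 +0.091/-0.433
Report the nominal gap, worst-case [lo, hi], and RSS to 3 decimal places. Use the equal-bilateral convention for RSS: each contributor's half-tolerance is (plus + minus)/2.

Stack each dimension's contribution:
  -A: nom -6.630 → Σnom=-6.630; wc +0.280/-0.370 → slack +0.280/-0.370; half-tol=0.325, Σhalf²=0.105625
  -B: nom -26.200 → Σnom=-32.830; wc +0.026/-0.110 → slack +0.306/-0.480; half-tol=0.068, Σhalf²=0.110249
  +C: nom +41.700 → Σnom=8.870; wc +0.091/-0.433 → slack +0.397/-0.913; half-tol=0.262, Σhalf²=0.178893
Nominal = 8.870. Worst-case = [8.870 - 0.913, 8.870 + 0.397] = [7.957, 9.267]. RSS = √0.178893 = 0.423.

nominal=8.870 wc=[7.957,9.267] rss=0.423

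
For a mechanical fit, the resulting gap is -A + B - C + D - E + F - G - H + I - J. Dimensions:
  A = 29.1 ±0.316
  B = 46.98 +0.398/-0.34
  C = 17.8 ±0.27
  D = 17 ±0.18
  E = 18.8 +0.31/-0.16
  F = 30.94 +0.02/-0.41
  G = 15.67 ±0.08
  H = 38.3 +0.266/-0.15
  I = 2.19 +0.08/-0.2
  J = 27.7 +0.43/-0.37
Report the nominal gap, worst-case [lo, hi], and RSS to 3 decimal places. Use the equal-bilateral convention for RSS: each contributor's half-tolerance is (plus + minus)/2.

Stack each dimension's contribution:
  -A: nom -29.100 → Σnom=-29.100; wc +0.316/-0.316 → slack +0.316/-0.316; half-tol=0.316, Σhalf²=0.099856
  +B: nom +46.980 → Σnom=17.880; wc +0.398/-0.340 → slack +0.714/-0.656; half-tol=0.369, Σhalf²=0.236017
  -C: nom -17.800 → Σnom=0.080; wc +0.270/-0.270 → slack +0.984/-0.926; half-tol=0.270, Σhalf²=0.308917
  +D: nom +17.000 → Σnom=17.080; wc +0.180/-0.180 → slack +1.164/-1.106; half-tol=0.180, Σhalf²=0.341317
  -E: nom -18.800 → Σnom=-1.720; wc +0.160/-0.310 → slack +1.324/-1.416; half-tol=0.235, Σhalf²=0.396542
  +F: nom +30.940 → Σnom=29.220; wc +0.020/-0.410 → slack +1.344/-1.826; half-tol=0.215, Σhalf²=0.442767
  -G: nom -15.670 → Σnom=13.550; wc +0.080/-0.080 → slack +1.424/-1.906; half-tol=0.080, Σhalf²=0.449167
  -H: nom -38.300 → Σnom=-24.750; wc +0.150/-0.266 → slack +1.574/-2.172; half-tol=0.208, Σhalf²=0.492431
  +I: nom +2.190 → Σnom=-22.560; wc +0.080/-0.200 → slack +1.654/-2.372; half-tol=0.140, Σhalf²=0.512031
  -J: nom -27.700 → Σnom=-50.260; wc +0.370/-0.430 → slack +2.024/-2.802; half-tol=0.400, Σhalf²=0.672031
Nominal = -50.260. Worst-case = [-50.260 - 2.802, -50.260 + 2.024] = [-53.062, -48.236]. RSS = √0.672031 = 0.820.

nominal=-50.260 wc=[-53.062,-48.236] rss=0.820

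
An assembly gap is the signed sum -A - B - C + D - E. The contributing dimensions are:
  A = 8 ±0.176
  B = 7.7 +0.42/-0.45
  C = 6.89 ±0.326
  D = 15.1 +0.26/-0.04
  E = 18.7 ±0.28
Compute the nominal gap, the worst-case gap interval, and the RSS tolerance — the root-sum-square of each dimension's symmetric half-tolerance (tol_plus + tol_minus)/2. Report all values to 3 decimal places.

nominal=-26.190 wc=[-27.432,-24.698] rss=0.654

Stack each dimension's contribution:
  -A: nom -8.000 → Σnom=-8.000; wc +0.176/-0.176 → slack +0.176/-0.176; half-tol=0.176, Σhalf²=0.030976
  -B: nom -7.700 → Σnom=-15.700; wc +0.450/-0.420 → slack +0.626/-0.596; half-tol=0.435, Σhalf²=0.220201
  -C: nom -6.890 → Σnom=-22.590; wc +0.326/-0.326 → slack +0.952/-0.922; half-tol=0.326, Σhalf²=0.326477
  +D: nom +15.100 → Σnom=-7.490; wc +0.260/-0.040 → slack +1.212/-0.962; half-tol=0.150, Σhalf²=0.348977
  -E: nom -18.700 → Σnom=-26.190; wc +0.280/-0.280 → slack +1.492/-1.242; half-tol=0.280, Σhalf²=0.427377
Nominal = -26.190. Worst-case = [-26.190 - 1.242, -26.190 + 1.492] = [-27.432, -24.698]. RSS = √0.427377 = 0.654.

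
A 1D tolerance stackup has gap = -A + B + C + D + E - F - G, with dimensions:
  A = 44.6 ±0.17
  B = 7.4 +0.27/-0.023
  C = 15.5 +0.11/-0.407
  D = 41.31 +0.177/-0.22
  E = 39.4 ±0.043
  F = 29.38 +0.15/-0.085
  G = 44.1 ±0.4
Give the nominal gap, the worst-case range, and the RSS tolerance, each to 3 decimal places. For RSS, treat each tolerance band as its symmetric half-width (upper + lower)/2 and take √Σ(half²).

nominal=-14.470 wc=[-15.883,-13.215] rss=0.576

Stack each dimension's contribution:
  -A: nom -44.600 → Σnom=-44.600; wc +0.170/-0.170 → slack +0.170/-0.170; half-tol=0.170, Σhalf²=0.028900
  +B: nom +7.400 → Σnom=-37.200; wc +0.270/-0.023 → slack +0.440/-0.193; half-tol=0.147, Σhalf²=0.050362
  +C: nom +15.500 → Σnom=-21.700; wc +0.110/-0.407 → slack +0.550/-0.600; half-tol=0.259, Σhalf²=0.117185
  +D: nom +41.310 → Σnom=19.610; wc +0.177/-0.220 → slack +0.727/-0.820; half-tol=0.199, Σhalf²=0.156587
  +E: nom +39.400 → Σnom=59.010; wc +0.043/-0.043 → slack +0.770/-0.863; half-tol=0.043, Σhalf²=0.158436
  -F: nom -29.380 → Σnom=29.630; wc +0.085/-0.150 → slack +0.855/-1.013; half-tol=0.117, Σhalf²=0.172242
  -G: nom -44.100 → Σnom=-14.470; wc +0.400/-0.400 → slack +1.255/-1.413; half-tol=0.400, Σhalf²=0.332242
Nominal = -14.470. Worst-case = [-14.470 - 1.413, -14.470 + 1.255] = [-15.883, -13.215]. RSS = √0.332242 = 0.576.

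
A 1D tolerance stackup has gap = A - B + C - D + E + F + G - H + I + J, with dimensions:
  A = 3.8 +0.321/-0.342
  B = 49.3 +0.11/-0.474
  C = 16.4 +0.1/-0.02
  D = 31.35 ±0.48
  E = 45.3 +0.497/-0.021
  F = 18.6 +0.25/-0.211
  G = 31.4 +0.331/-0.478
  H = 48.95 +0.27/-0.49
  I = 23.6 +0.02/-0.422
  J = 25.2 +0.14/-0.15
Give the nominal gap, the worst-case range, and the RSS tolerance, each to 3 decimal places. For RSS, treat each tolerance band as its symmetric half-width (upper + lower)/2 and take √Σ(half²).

nominal=34.700 wc=[32.196,37.803] rss=0.963

Stack each dimension's contribution:
  +A: nom +3.800 → Σnom=3.800; wc +0.321/-0.342 → slack +0.321/-0.342; half-tol=0.332, Σhalf²=0.109892
  -B: nom -49.300 → Σnom=-45.500; wc +0.474/-0.110 → slack +0.795/-0.452; half-tol=0.292, Σhalf²=0.195156
  +C: nom +16.400 → Σnom=-29.100; wc +0.100/-0.020 → slack +0.895/-0.472; half-tol=0.060, Σhalf²=0.198756
  -D: nom -31.350 → Σnom=-60.450; wc +0.480/-0.480 → slack +1.375/-0.952; half-tol=0.480, Σhalf²=0.429156
  +E: nom +45.300 → Σnom=-15.150; wc +0.497/-0.021 → slack +1.872/-0.973; half-tol=0.259, Σhalf²=0.496237
  +F: nom +18.600 → Σnom=3.450; wc +0.250/-0.211 → slack +2.122/-1.184; half-tol=0.230, Σhalf²=0.549368
  +G: nom +31.400 → Σnom=34.850; wc +0.331/-0.478 → slack +2.453/-1.662; half-tol=0.404, Σhalf²=0.712988
  -H: nom -48.950 → Σnom=-14.100; wc +0.490/-0.270 → slack +2.943/-1.932; half-tol=0.380, Σhalf²=0.857388
  +I: nom +23.600 → Σnom=9.500; wc +0.020/-0.422 → slack +2.963/-2.354; half-tol=0.221, Σhalf²=0.906229
  +J: nom +25.200 → Σnom=34.700; wc +0.140/-0.150 → slack +3.103/-2.504; half-tol=0.145, Σhalf²=0.927254
Nominal = 34.700. Worst-case = [34.700 - 2.504, 34.700 + 3.103] = [32.196, 37.803]. RSS = √0.927254 = 0.963.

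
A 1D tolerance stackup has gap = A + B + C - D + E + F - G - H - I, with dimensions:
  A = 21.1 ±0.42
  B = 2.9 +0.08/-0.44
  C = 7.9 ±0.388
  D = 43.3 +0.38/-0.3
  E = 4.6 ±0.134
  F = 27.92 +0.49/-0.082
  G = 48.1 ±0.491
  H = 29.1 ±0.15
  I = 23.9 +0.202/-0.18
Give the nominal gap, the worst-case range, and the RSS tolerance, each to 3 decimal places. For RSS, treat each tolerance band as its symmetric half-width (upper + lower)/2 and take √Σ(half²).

nominal=-79.980 wc=[-82.667,-77.347] rss=0.954

Stack each dimension's contribution:
  +A: nom +21.100 → Σnom=21.100; wc +0.420/-0.420 → slack +0.420/-0.420; half-tol=0.420, Σhalf²=0.176400
  +B: nom +2.900 → Σnom=24.000; wc +0.080/-0.440 → slack +0.500/-0.860; half-tol=0.260, Σhalf²=0.244000
  +C: nom +7.900 → Σnom=31.900; wc +0.388/-0.388 → slack +0.888/-1.248; half-tol=0.388, Σhalf²=0.394544
  -D: nom -43.300 → Σnom=-11.400; wc +0.300/-0.380 → slack +1.188/-1.628; half-tol=0.340, Σhalf²=0.510144
  +E: nom +4.600 → Σnom=-6.800; wc +0.134/-0.134 → slack +1.322/-1.762; half-tol=0.134, Σhalf²=0.528100
  +F: nom +27.920 → Σnom=21.120; wc +0.490/-0.082 → slack +1.812/-1.844; half-tol=0.286, Σhalf²=0.609896
  -G: nom -48.100 → Σnom=-26.980; wc +0.491/-0.491 → slack +2.303/-2.335; half-tol=0.491, Σhalf²=0.850977
  -H: nom -29.100 → Σnom=-56.080; wc +0.150/-0.150 → slack +2.453/-2.485; half-tol=0.150, Σhalf²=0.873477
  -I: nom -23.900 → Σnom=-79.980; wc +0.180/-0.202 → slack +2.633/-2.687; half-tol=0.191, Σhalf²=0.909958
Nominal = -79.980. Worst-case = [-79.980 - 2.687, -79.980 + 2.633] = [-82.667, -77.347]. RSS = √0.909958 = 0.954.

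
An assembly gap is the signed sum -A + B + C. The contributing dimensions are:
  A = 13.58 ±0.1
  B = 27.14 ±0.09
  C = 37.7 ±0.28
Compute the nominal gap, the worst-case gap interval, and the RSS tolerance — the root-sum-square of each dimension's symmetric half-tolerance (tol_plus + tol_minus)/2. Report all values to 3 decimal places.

nominal=51.260 wc=[50.790,51.730] rss=0.311

Stack each dimension's contribution:
  -A: nom -13.580 → Σnom=-13.580; wc +0.100/-0.100 → slack +0.100/-0.100; half-tol=0.100, Σhalf²=0.010000
  +B: nom +27.140 → Σnom=13.560; wc +0.090/-0.090 → slack +0.190/-0.190; half-tol=0.090, Σhalf²=0.018100
  +C: nom +37.700 → Σnom=51.260; wc +0.280/-0.280 → slack +0.470/-0.470; half-tol=0.280, Σhalf²=0.096500
Nominal = 51.260. Worst-case = [51.260 - 0.470, 51.260 + 0.470] = [50.790, 51.730]. RSS = √0.096500 = 0.311.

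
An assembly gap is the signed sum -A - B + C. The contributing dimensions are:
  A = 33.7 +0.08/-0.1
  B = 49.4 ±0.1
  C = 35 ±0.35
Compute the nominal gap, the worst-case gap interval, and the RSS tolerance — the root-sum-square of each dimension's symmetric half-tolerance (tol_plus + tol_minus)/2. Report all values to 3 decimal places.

nominal=-48.100 wc=[-48.630,-47.550] rss=0.375

Stack each dimension's contribution:
  -A: nom -33.700 → Σnom=-33.700; wc +0.100/-0.080 → slack +0.100/-0.080; half-tol=0.090, Σhalf²=0.008100
  -B: nom -49.400 → Σnom=-83.100; wc +0.100/-0.100 → slack +0.200/-0.180; half-tol=0.100, Σhalf²=0.018100
  +C: nom +35.000 → Σnom=-48.100; wc +0.350/-0.350 → slack +0.550/-0.530; half-tol=0.350, Σhalf²=0.140600
Nominal = -48.100. Worst-case = [-48.100 - 0.530, -48.100 + 0.550] = [-48.630, -47.550]. RSS = √0.140600 = 0.375.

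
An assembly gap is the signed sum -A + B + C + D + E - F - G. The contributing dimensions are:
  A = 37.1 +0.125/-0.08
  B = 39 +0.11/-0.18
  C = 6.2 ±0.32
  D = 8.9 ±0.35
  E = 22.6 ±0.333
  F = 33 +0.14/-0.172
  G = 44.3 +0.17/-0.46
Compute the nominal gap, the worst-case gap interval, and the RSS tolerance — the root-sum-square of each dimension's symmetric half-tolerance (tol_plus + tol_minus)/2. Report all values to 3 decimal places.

Stack each dimension's contribution:
  -A: nom -37.100 → Σnom=-37.100; wc +0.080/-0.125 → slack +0.080/-0.125; half-tol=0.103, Σhalf²=0.010506
  +B: nom +39.000 → Σnom=1.900; wc +0.110/-0.180 → slack +0.190/-0.305; half-tol=0.145, Σhalf²=0.031531
  +C: nom +6.200 → Σnom=8.100; wc +0.320/-0.320 → slack +0.510/-0.625; half-tol=0.320, Σhalf²=0.133931
  +D: nom +8.900 → Σnom=17.000; wc +0.350/-0.350 → slack +0.860/-0.975; half-tol=0.350, Σhalf²=0.256431
  +E: nom +22.600 → Σnom=39.600; wc +0.333/-0.333 → slack +1.193/-1.308; half-tol=0.333, Σhalf²=0.367320
  -F: nom -33.000 → Σnom=6.600; wc +0.172/-0.140 → slack +1.365/-1.448; half-tol=0.156, Σhalf²=0.391656
  -G: nom -44.300 → Σnom=-37.700; wc +0.460/-0.170 → slack +1.825/-1.618; half-tol=0.315, Σhalf²=0.490881
Nominal = -37.700. Worst-case = [-37.700 - 1.618, -37.700 + 1.825] = [-39.318, -35.875]. RSS = √0.490881 = 0.701.

nominal=-37.700 wc=[-39.318,-35.875] rss=0.701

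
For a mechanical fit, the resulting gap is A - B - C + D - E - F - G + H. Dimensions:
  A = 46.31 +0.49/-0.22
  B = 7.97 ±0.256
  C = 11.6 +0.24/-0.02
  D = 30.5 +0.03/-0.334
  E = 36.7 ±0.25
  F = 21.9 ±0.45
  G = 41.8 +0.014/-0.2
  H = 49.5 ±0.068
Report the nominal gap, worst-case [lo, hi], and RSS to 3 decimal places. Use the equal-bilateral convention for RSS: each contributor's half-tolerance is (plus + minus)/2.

Stack each dimension's contribution:
  +A: nom +46.310 → Σnom=46.310; wc +0.490/-0.220 → slack +0.490/-0.220; half-tol=0.355, Σhalf²=0.126025
  -B: nom -7.970 → Σnom=38.340; wc +0.256/-0.256 → slack +0.746/-0.476; half-tol=0.256, Σhalf²=0.191561
  -C: nom -11.600 → Σnom=26.740; wc +0.020/-0.240 → slack +0.766/-0.716; half-tol=0.130, Σhalf²=0.208461
  +D: nom +30.500 → Σnom=57.240; wc +0.030/-0.334 → slack +0.796/-1.050; half-tol=0.182, Σhalf²=0.241585
  -E: nom -36.700 → Σnom=20.540; wc +0.250/-0.250 → slack +1.046/-1.300; half-tol=0.250, Σhalf²=0.304085
  -F: nom -21.900 → Σnom=-1.360; wc +0.450/-0.450 → slack +1.496/-1.750; half-tol=0.450, Σhalf²=0.506585
  -G: nom -41.800 → Σnom=-43.160; wc +0.200/-0.014 → slack +1.696/-1.764; half-tol=0.107, Σhalf²=0.518034
  +H: nom +49.500 → Σnom=6.340; wc +0.068/-0.068 → slack +1.764/-1.832; half-tol=0.068, Σhalf²=0.522658
Nominal = 6.340. Worst-case = [6.340 - 1.832, 6.340 + 1.764] = [4.508, 8.104]. RSS = √0.522658 = 0.723.

nominal=6.340 wc=[4.508,8.104] rss=0.723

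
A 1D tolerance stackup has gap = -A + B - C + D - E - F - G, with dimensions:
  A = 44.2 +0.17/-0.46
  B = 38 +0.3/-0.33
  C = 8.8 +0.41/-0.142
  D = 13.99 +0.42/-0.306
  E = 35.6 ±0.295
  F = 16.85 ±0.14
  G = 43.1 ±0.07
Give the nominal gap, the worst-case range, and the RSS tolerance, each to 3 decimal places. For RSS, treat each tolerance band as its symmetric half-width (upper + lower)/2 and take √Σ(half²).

Stack each dimension's contribution:
  -A: nom -44.200 → Σnom=-44.200; wc +0.460/-0.170 → slack +0.460/-0.170; half-tol=0.315, Σhalf²=0.099225
  +B: nom +38.000 → Σnom=-6.200; wc +0.300/-0.330 → slack +0.760/-0.500; half-tol=0.315, Σhalf²=0.198450
  -C: nom -8.800 → Σnom=-15.000; wc +0.142/-0.410 → slack +0.902/-0.910; half-tol=0.276, Σhalf²=0.274626
  +D: nom +13.990 → Σnom=-1.010; wc +0.420/-0.306 → slack +1.322/-1.216; half-tol=0.363, Σhalf²=0.406395
  -E: nom -35.600 → Σnom=-36.610; wc +0.295/-0.295 → slack +1.617/-1.511; half-tol=0.295, Σhalf²=0.493420
  -F: nom -16.850 → Σnom=-53.460; wc +0.140/-0.140 → slack +1.757/-1.651; half-tol=0.140, Σhalf²=0.513020
  -G: nom -43.100 → Σnom=-96.560; wc +0.070/-0.070 → slack +1.827/-1.721; half-tol=0.070, Σhalf²=0.517920
Nominal = -96.560. Worst-case = [-96.560 - 1.721, -96.560 + 1.827] = [-98.281, -94.733]. RSS = √0.517920 = 0.720.

nominal=-96.560 wc=[-98.281,-94.733] rss=0.720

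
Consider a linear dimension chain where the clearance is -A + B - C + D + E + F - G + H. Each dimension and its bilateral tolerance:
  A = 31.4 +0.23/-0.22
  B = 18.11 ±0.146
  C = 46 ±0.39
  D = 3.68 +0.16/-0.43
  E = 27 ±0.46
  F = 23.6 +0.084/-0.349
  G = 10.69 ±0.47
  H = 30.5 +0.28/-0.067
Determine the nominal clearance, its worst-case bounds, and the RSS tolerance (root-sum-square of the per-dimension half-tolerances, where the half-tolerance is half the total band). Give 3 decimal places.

nominal=14.800 wc=[12.258,17.010] rss=0.906

Stack each dimension's contribution:
  -A: nom -31.400 → Σnom=-31.400; wc +0.220/-0.230 → slack +0.220/-0.230; half-tol=0.225, Σhalf²=0.050625
  +B: nom +18.110 → Σnom=-13.290; wc +0.146/-0.146 → slack +0.366/-0.376; half-tol=0.146, Σhalf²=0.071941
  -C: nom -46.000 → Σnom=-59.290; wc +0.390/-0.390 → slack +0.756/-0.766; half-tol=0.390, Σhalf²=0.224041
  +D: nom +3.680 → Σnom=-55.610; wc +0.160/-0.430 → slack +0.916/-1.196; half-tol=0.295, Σhalf²=0.311066
  +E: nom +27.000 → Σnom=-28.610; wc +0.460/-0.460 → slack +1.376/-1.656; half-tol=0.460, Σhalf²=0.522666
  +F: nom +23.600 → Σnom=-5.010; wc +0.084/-0.349 → slack +1.460/-2.005; half-tol=0.216, Σhalf²=0.569538
  -G: nom -10.690 → Σnom=-15.700; wc +0.470/-0.470 → slack +1.930/-2.475; half-tol=0.470, Σhalf²=0.790438
  +H: nom +30.500 → Σnom=14.800; wc +0.280/-0.067 → slack +2.210/-2.542; half-tol=0.174, Σhalf²=0.820541
Nominal = 14.800. Worst-case = [14.800 - 2.542, 14.800 + 2.210] = [12.258, 17.010]. RSS = √0.820541 = 0.906.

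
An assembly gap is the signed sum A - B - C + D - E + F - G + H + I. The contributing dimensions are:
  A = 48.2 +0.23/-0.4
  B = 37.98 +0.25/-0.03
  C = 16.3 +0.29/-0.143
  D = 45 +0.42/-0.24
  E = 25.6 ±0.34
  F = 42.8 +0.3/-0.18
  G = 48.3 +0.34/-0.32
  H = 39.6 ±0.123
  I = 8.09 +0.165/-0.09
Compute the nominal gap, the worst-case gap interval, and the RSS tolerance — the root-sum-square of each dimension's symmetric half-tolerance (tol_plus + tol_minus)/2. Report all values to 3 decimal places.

nominal=55.510 wc=[53.257,57.581] rss=0.767

Stack each dimension's contribution:
  +A: nom +48.200 → Σnom=48.200; wc +0.230/-0.400 → slack +0.230/-0.400; half-tol=0.315, Σhalf²=0.099225
  -B: nom -37.980 → Σnom=10.220; wc +0.030/-0.250 → slack +0.260/-0.650; half-tol=0.140, Σhalf²=0.118825
  -C: nom -16.300 → Σnom=-6.080; wc +0.143/-0.290 → slack +0.403/-0.940; half-tol=0.216, Σhalf²=0.165697
  +D: nom +45.000 → Σnom=38.920; wc +0.420/-0.240 → slack +0.823/-1.180; half-tol=0.330, Σhalf²=0.274597
  -E: nom -25.600 → Σnom=13.320; wc +0.340/-0.340 → slack +1.163/-1.520; half-tol=0.340, Σhalf²=0.390197
  +F: nom +42.800 → Σnom=56.120; wc +0.300/-0.180 → slack +1.463/-1.700; half-tol=0.240, Σhalf²=0.447797
  -G: nom -48.300 → Σnom=7.820; wc +0.320/-0.340 → slack +1.783/-2.040; half-tol=0.330, Σhalf²=0.556697
  +H: nom +39.600 → Σnom=47.420; wc +0.123/-0.123 → slack +1.906/-2.163; half-tol=0.123, Σhalf²=0.571826
  +I: nom +8.090 → Σnom=55.510; wc +0.165/-0.090 → slack +2.071/-2.253; half-tol=0.128, Σhalf²=0.588082
Nominal = 55.510. Worst-case = [55.510 - 2.253, 55.510 + 2.071] = [53.257, 57.581]. RSS = √0.588082 = 0.767.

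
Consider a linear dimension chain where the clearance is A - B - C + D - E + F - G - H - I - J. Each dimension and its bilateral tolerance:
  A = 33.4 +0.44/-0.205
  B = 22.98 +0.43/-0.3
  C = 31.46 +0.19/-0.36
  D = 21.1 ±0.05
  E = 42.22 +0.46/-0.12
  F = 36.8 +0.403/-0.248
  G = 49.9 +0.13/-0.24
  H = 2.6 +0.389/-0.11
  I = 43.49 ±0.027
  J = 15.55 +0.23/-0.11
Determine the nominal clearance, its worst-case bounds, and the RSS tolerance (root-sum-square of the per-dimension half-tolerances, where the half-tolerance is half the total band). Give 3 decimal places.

Stack each dimension's contribution:
  +A: nom +33.400 → Σnom=33.400; wc +0.440/-0.205 → slack +0.440/-0.205; half-tol=0.323, Σhalf²=0.104006
  -B: nom -22.980 → Σnom=10.420; wc +0.300/-0.430 → slack +0.740/-0.635; half-tol=0.365, Σhalf²=0.237231
  -C: nom -31.460 → Σnom=-21.040; wc +0.360/-0.190 → slack +1.100/-0.825; half-tol=0.275, Σhalf²=0.312856
  +D: nom +21.100 → Σnom=0.060; wc +0.050/-0.050 → slack +1.150/-0.875; half-tol=0.050, Σhalf²=0.315356
  -E: nom -42.220 → Σnom=-42.160; wc +0.120/-0.460 → slack +1.270/-1.335; half-tol=0.290, Σhalf²=0.399456
  +F: nom +36.800 → Σnom=-5.360; wc +0.403/-0.248 → slack +1.673/-1.583; half-tol=0.326, Σhalf²=0.505406
  -G: nom -49.900 → Σnom=-55.260; wc +0.240/-0.130 → slack +1.913/-1.713; half-tol=0.185, Σhalf²=0.539631
  -H: nom -2.600 → Σnom=-57.860; wc +0.110/-0.389 → slack +2.023/-2.102; half-tol=0.249, Σhalf²=0.601882
  -I: nom -43.490 → Σnom=-101.350; wc +0.027/-0.027 → slack +2.050/-2.129; half-tol=0.027, Σhalf²=0.602611
  -J: nom -15.550 → Σnom=-116.900; wc +0.110/-0.230 → slack +2.160/-2.359; half-tol=0.170, Σhalf²=0.631511
Nominal = -116.900. Worst-case = [-116.900 - 2.359, -116.900 + 2.160] = [-119.259, -114.740]. RSS = √0.631511 = 0.795.

nominal=-116.900 wc=[-119.259,-114.740] rss=0.795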